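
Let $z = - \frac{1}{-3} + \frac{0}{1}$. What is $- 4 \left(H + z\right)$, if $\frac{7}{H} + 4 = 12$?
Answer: $- \frac{29}{6} \approx -4.8333$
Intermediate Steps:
$H = \frac{7}{8}$ ($H = \frac{7}{-4 + 12} = \frac{7}{8} \approx 0.875$)
$z = \frac{1}{3}$ ($z = \left(-1\right) \left(- \frac{1}{3}\right) + 0 \cdot 1 = \frac{1}{3} + 0 = \frac{1}{3} \approx 0.33333$)
$- 4 \left(H + z\right) = - 4 \left(\frac{7}{8} + \frac{1}{3}\right) = \left(-4\right) \frac{29}{24} = - \frac{29}{6}$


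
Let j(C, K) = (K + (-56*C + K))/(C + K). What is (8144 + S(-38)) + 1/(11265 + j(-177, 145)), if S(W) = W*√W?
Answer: 1426332032/175139 - 38*I*√38 ≈ 8144.0 - 234.25*I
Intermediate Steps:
S(W) = W^(3/2)
j(C, K) = (-56*C + 2*K)/(C + K) (j(C, K) = (K + (K - 56*C))/(C + K) = (-56*C + 2*K)/(C + K))
(8144 + S(-38)) + 1/(11265 + j(-177, 145)) = (8144 + (-38)^(3/2)) + 1/(11265 + 2*(145 - 28*(-177))/(-177 + 145)) = (8144 - 38*I*√38) + 1/(11265 + 2*(145 + 4956)/(-32)) = (8144 - 38*I*√38) + 1/(11265 + 2*(-1/32)*5101) = (8144 - 38*I*√38) + 1/(11265 - 5101/16) = (8144 - 38*I*√38) + 1/(175139/16) = (8144 - 38*I*√38) + 16/175139 = 1426332032/175139 - 38*I*√38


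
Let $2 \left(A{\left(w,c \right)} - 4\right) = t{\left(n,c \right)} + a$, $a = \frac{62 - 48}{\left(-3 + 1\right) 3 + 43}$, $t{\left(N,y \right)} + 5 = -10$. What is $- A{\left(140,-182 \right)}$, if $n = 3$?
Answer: $\frac{245}{74} \approx 3.3108$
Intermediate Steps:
$t{\left(N,y \right)} = -15$ ($t{\left(N,y \right)} = -5 - 10 = -15$)
$a = \frac{14}{37}$ ($a = \frac{14}{\left(-2\right) 3 + 43} = \frac{14}{-6 + 43} = \frac{14}{37} \approx 0.37838$)
$A{\left(w,c \right)} = - \frac{245}{74}$ ($A{\left(w,c \right)} = 4 + \frac{-15 + \frac{14}{37}}{2} = 4 + \frac{1}{2} \left(- \frac{541}{37}\right) = 4 - \frac{541}{74} = - \frac{245}{74}$)
$- A{\left(140,-182 \right)} = \left(-1\right) \left(- \frac{245}{74}\right) = \frac{245}{74}$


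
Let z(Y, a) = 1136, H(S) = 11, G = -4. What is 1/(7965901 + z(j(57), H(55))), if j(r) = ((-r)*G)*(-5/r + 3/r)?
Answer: 1/7967037 ≈ 1.2552e-7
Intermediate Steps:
j(r) = -8 (j(r) = (-r*(-4))*(-5/r + 3/r) = (4*r)*(-2/r) = -8)
1/(7965901 + z(j(57), H(55))) = 1/(7965901 + 1136) = 1/7967037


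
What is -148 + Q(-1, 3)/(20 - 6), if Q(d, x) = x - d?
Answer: -1034/7 ≈ -147.71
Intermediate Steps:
-148 + Q(-1, 3)/(20 - 6) = -148 + (3 - 1*(-1))/(20 - 6) = -148 + (3 + 1)/14 = -148 + 4*(1/14) = -148 + 2/7 = -1034/7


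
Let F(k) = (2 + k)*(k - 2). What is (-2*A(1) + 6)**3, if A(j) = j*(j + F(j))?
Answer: 1000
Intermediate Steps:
F(k) = (-2 + k)*(2 + k) (F(k) = (2 + k)*(-2 + k) = (-2 + k)*(2 + k))
A(j) = j*(-4 + j + j**2) (A(j) = j*(j + (-4 + j**2)) = j*(-4 + j + j**2))
(-2*A(1) + 6)**3 = (-2*(-4 + 1 + 1**2) + 6)**3 = (-2*(-4 + 1 + 1) + 6)**3 = (-2*(-2) + 6)**3 = (4 + 6)**3 = 10**3 = 1000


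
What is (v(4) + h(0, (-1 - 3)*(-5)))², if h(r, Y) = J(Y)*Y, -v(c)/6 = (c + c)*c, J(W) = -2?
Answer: 53824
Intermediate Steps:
v(c) = -12*c² (v(c) = -6*(c + c)*c = -6*2*c*c = -12*c²)
h(r, Y) = -2*Y
(v(4) + h(0, (-1 - 3)*(-5)))² = (-12*4² - 2*(-1 - 3)*(-5))² = (-12*16 - (-8)*(-5))² = (-192 - 2*20)² = (-192 - 40)² = (-232)² = 53824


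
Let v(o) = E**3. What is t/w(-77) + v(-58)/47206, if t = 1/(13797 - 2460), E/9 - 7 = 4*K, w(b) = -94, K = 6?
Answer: 5786002511759/12576598917 ≈ 460.06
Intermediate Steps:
E = 279 (E = 63 + 9*(4*6) = 63 + 9*24 = 63 + 216 = 279)
v(o) = 21717639 (v(o) = 279**3 = 21717639)
t = 1/11337 ≈ 8.8207e-5
t/w(-77) + v(-58)/47206 = (1/11337)/(-94) + 21717639/47206 = (1/11337)*(-1/94) + 21717639*(1/47206) = -1/1065678 + 21717639/47206 = 5786002511759/12576598917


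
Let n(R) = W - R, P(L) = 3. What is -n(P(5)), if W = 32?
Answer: -29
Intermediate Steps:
n(R) = 32 - R
-n(P(5)) = -(32 - 1*3) = -(32 - 3) = -1*29 = -29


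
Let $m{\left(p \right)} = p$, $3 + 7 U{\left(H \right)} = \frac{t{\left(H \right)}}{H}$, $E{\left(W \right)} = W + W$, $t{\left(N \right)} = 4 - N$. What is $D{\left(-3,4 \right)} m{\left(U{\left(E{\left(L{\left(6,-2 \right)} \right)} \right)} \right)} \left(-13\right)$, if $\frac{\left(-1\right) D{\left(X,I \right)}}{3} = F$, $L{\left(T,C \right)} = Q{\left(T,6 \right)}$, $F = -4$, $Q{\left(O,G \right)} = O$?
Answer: $\frac{572}{7} \approx 81.714$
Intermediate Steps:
$L{\left(T,C \right)} = T$
$E{\left(W \right)} = 2 W$
$D{\left(X,I \right)} = 12$ ($D{\left(X,I \right)} = \left(-3\right) \left(-4\right) = 12$)
$U{\left(H \right)} = - \frac{3}{7} + \frac{4 - H}{7 H}$ ($U{\left(H \right)} = - \frac{3}{7} + \frac{\left(4 - H\right) \frac{1}{H}}{7} = - \frac{3}{7} + \frac{\frac{1}{H} \left(4 - H\right)}{7} = - \frac{3}{7} + \frac{4 - H}{7 H}$)
$D{\left(-3,4 \right)} m{\left(U{\left(E{\left(L{\left(6,-2 \right)} \right)} \right)} \right)} \left(-13\right) = 12 \frac{4 \left(1 - 2 \cdot 6\right)}{7 \cdot 2 \cdot 6} \left(-13\right) = 12 \frac{4 \left(1 - 12\right)}{7 \cdot 12} \left(-13\right) = 12 \cdot \frac{4}{7} \cdot \frac{1}{12} \left(1 - 12\right) \left(-13\right) = 12 \cdot \frac{4}{7} \cdot \frac{1}{12} \left(-11\right) \left(-13\right) = 12 \left(- \frac{11}{21}\right) \left(-13\right) = \left(- \frac{44}{7}\right) \left(-13\right) = \frac{572}{7}$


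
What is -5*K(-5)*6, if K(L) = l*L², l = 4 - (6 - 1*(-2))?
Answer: 3000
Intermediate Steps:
l = -4 (l = 4 - (6 + 2) = 4 - 1*8 = 4 - 8 = -4)
K(L) = -4*L²
-5*K(-5)*6 = -(-20)*(-5)²*6 = -(-20)*25*6 = -5*(-100)*6 = 500*6 = 3000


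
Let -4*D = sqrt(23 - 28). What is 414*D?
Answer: -207*I*sqrt(5)/2 ≈ -231.43*I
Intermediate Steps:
D = -I*sqrt(5)/4 (D = -sqrt(23 - 28)/4 = -I*sqrt(5)/4 ≈ -0.55902*I)
414*D = 414*(-I*sqrt(5)/4) = -207*I*sqrt(5)/2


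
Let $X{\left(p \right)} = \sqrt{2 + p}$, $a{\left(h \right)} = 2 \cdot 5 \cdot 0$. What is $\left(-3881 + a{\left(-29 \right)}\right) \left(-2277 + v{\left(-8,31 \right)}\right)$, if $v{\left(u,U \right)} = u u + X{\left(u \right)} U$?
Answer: $8588653 - 120311 i \sqrt{6} \approx 8.5887 \cdot 10^{6} - 2.947 \cdot 10^{5} i$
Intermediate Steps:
$a{\left(h \right)} = 0$ ($a{\left(h \right)} = 10 \cdot 0 = 0$)
$v{\left(u,U \right)} = u^{2} + U \sqrt{2 + u}$ ($v{\left(u,U \right)} = u u + \sqrt{2 + u} U = u^{2} + U \sqrt{2 + u}$)
$\left(-3881 + a{\left(-29 \right)}\right) \left(-2277 + v{\left(-8,31 \right)}\right) = \left(-3881 + 0\right) \left(-2277 + \left(\left(-8\right)^{2} + 31 \sqrt{2 - 8}\right)\right) = - 3881 \left(-2277 + \left(64 + 31 \sqrt{-6}\right)\right) = - 3881 \left(-2277 + \left(64 + 31 i \sqrt{6}\right)\right) = - 3881 \left(-2213 + 31 i \sqrt{6}\right) = 8588653 - 120311 i \sqrt{6}$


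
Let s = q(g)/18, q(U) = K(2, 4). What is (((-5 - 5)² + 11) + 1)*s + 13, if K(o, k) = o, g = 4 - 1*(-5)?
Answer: 229/9 ≈ 25.444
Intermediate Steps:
g = 9 (g = 4 + 5 = 9)
q(U) = 2
s = ⅑ (s = 2/18 = 2*(1/18) = ⅑ ≈ 0.11111)
(((-5 - 5)² + 11) + 1)*s + 13 = (((-5 - 5)² + 11) + 1)*(⅑) + 13 = (((-10)² + 11) + 1)*(⅑) + 13 = ((100 + 11) + 1)*(⅑) + 13 = (111 + 1)*(⅑) + 13 = 112*(⅑) + 13 = 112/9 + 13 = 229/9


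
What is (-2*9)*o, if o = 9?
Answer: -162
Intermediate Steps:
(-2*9)*o = -2*9*9 = -18*9 = -162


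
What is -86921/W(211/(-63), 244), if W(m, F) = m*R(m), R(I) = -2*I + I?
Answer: 344989449/44521 ≈ 7748.9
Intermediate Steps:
R(I) = -I
W(m, F) = -m**2 (W(m, F) = m*(-m) = -m**2)
-86921/W(211/(-63), 244) = -86921/((-(211/(-63))**2)) = -86921/((-(211*(-1/63))**2)) = -86921/((-(-211/63)**2)) = -86921/((-1*44521/3969)) = -86921/(-44521/3969) = -86921*(-3969/44521) = 344989449/44521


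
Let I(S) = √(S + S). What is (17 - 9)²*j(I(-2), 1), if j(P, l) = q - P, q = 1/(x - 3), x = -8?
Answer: -64/11 - 128*I ≈ -5.8182 - 128.0*I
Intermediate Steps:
q = -1/11 (q = 1/(-8 - 3) = 1/(-11) = -1/11 ≈ -0.090909)
I(S) = √2*√S (I(S) = √(2*S) = √2*√S)
j(P, l) = -1/11 - P
(17 - 9)²*j(I(-2), 1) = (17 - 9)²*(-1/11 - √2*√(-2)) = 8²*(-1/11 - √2*I*√2) = 64*(-1/11 - 2*I) = -64/11 - 128*I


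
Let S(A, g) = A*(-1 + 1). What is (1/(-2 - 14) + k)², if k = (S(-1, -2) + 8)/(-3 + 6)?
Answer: 15625/2304 ≈ 6.7817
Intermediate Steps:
S(A, g) = 0 (S(A, g) = A*0 = 0)
k = 8/3 (k = (0 + 8)/(-3 + 6) = 8/3 ≈ 2.6667)
(1/(-2 - 14) + k)² = (1/(-2 - 14) + 8/3)² = (1/(-16) + 8/3)² = (-1/16 + 8/3)² = (125/48)² = 15625/2304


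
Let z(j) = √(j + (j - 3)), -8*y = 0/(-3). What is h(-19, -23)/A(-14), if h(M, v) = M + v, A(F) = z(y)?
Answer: 14*I*√3 ≈ 24.249*I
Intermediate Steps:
y = 0 (y = -0/(-3) = -0*(-1)/3 = -⅛*0 = 0)
z(j) = √(-3 + 2*j) (z(j) = √(j + (-3 + j)) = √(-3 + 2*j))
A(F) = I*√3 (A(F) = √(-3 + 2*0) = √(-3 + 0) = √(-3) = I*√3)
h(-19, -23)/A(-14) = (-19 - 23)/((I*√3)) = -(-14)*I*√3 = 14*I*√3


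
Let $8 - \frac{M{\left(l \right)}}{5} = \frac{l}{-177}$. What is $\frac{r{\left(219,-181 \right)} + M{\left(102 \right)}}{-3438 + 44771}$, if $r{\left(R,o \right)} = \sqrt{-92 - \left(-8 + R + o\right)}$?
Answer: $\frac{2530}{2438647} + \frac{i \sqrt{122}}{41333} \approx 0.0010375 + 0.00026723 i$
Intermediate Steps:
$M{\left(l \right)} = 40 + \frac{5 l}{177}$ ($M{\left(l \right)} = 40 - 5 \frac{l}{-177} = 40 - 5 l \left(- \frac{1}{177}\right) = 40 - 5 \left(- \frac{l}{177}\right) = 40 + \frac{5 l}{177}$)
$r{\left(R,o \right)} = \sqrt{-84 - R - o}$ ($r{\left(R,o \right)} = \sqrt{-92 - \left(-8 + R + o\right)} = \sqrt{-84 - R - o}$)
$\frac{r{\left(219,-181 \right)} + M{\left(102 \right)}}{-3438 + 44771} = \frac{\sqrt{-84 - 219 - -181} + \left(40 + \frac{5}{177} \cdot 102\right)}{-3438 + 44771} = \frac{\sqrt{-84 - 219 + 181} + \left(40 + \frac{170}{59}\right)}{41333} = \left(\sqrt{-122} + \frac{2530}{59}\right) \frac{1}{41333} = \left(i \sqrt{122} + \frac{2530}{59}\right) \frac{1}{41333} = \left(\frac{2530}{59} + i \sqrt{122}\right) \frac{1}{41333} = \frac{2530}{2438647} + \frac{i \sqrt{122}}{41333}$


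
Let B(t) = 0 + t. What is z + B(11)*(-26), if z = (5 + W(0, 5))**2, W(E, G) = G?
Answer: -186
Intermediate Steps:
B(t) = t
z = 100 (z = (5 + 5)**2 = 10**2 = 100)
z + B(11)*(-26) = 100 + 11*(-26) = 100 - 286 = -186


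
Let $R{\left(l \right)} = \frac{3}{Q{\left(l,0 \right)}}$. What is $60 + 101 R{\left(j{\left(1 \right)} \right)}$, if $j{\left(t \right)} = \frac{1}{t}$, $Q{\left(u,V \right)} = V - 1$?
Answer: $-243$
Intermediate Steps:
$Q{\left(u,V \right)} = -1 + V$ ($Q{\left(u,V \right)} = V - 1 = -1 + V$)
$R{\left(l \right)} = -3$ ($R{\left(l \right)} = \frac{3}{-1 + 0} = \frac{3}{-1} = 3 \left(-1\right) = -3$)
$60 + 101 R{\left(j{\left(1 \right)} \right)} = 60 + 101 \left(-3\right) = 60 - 303 = -243$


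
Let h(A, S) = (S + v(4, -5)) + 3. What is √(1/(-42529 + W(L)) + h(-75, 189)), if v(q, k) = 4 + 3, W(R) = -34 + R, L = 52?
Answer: 2*√89907449142/42511 ≈ 14.107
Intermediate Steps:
v(q, k) = 7
h(A, S) = 10 + S (h(A, S) = (S + 7) + 3 = (7 + S) + 3 = 10 + S)
√(1/(-42529 + W(L)) + h(-75, 189)) = √(1/(-42529 + (-34 + 52)) + (10 + 189)) = √(1/(-42529 + 18) + 199) = √(1/(-42511) + 199) = √(-1/42511 + 199) = √(8459688/42511) = 2*√89907449142/42511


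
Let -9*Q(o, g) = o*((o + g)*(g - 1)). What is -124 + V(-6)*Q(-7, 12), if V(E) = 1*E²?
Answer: 1416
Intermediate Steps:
Q(o, g) = -o*(-1 + g)*(g + o)/9 (Q(o, g) = -o*(o + g)*(g - 1)/9 = -o*(g + o)*(-1 + g)/9 = -o*(-1 + g)*(g + o)/9)
V(E) = E²
-124 + V(-6)*Q(-7, 12) = -124 + (-6)²*((⅑)*(-7)*(12 - 7 - 1*12² - 1*12*(-7))) = -124 + 36*((⅑)*(-7)*(12 - 7 - 1*144 + 84)) = -124 + 36*((⅑)*(-7)*(12 - 7 - 144 + 84)) = -124 + 36*((⅑)*(-7)*(-55)) = -124 + 36*(385/9) = -124 + 1540 = 1416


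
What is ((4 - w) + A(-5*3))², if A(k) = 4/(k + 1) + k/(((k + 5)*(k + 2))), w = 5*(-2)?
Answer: 6125625/33124 ≈ 184.93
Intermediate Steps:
w = -10
A(k) = 4/(1 + k) + k/((2 + k)*(5 + k)) (A(k) = 4/(1 + k) + k/(((5 + k)*(2 + k))) = 4/(1 + k) + k/(((2 + k)*(5 + k))) = 4/(1 + k) + k*(1/((2 + k)*(5 + k))) = 4/(1 + k) + k/((2 + k)*(5 + k)))
((4 - w) + A(-5*3))² = ((4 - 1*(-10)) + (40 + 5*(-5*3)² + 29*(-5*3))/(10 + (-5*3)³ + 8*(-5*3)² + 17*(-5*3)))² = ((4 + 10) + (40 + 5*(-15)² + 29*(-15))/(10 + (-15)³ + 8*(-15)² + 17*(-15)))² = (14 + (40 + 5*225 - 435)/(10 - 3375 + 8*225 - 255))² = (14 + (40 + 1125 - 435)/(10 - 3375 + 1800 - 255))² = (14 + 730/(-1820))² = (14 - 1/1820*730)² = (14 - 73/182)² = (2475/182)² = 6125625/33124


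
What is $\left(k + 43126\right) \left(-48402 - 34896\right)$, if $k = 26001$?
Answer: $-5758140846$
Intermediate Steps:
$\left(k + 43126\right) \left(-48402 - 34896\right) = \left(26001 + 43126\right) \left(-48402 - 34896\right) = 69127 \left(-83298\right) = -5758140846$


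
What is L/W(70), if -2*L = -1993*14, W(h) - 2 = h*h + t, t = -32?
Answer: 13951/4870 ≈ 2.8647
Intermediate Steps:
W(h) = -30 + h**2 (W(h) = 2 + (h*h - 32) = 2 + (h**2 - 32) = 2 + (-32 + h**2) = -30 + h**2)
L = 13951 (L = -(-1993)*14/2 = -1/2*(-27902) = 13951)
L/W(70) = 13951/(-30 + 70**2) = 13951/(-30 + 4900) = 13951/4870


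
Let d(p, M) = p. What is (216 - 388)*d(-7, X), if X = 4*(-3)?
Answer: 1204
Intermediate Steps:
X = -12
(216 - 388)*d(-7, X) = (216 - 388)*(-7) = -172*(-7) = 1204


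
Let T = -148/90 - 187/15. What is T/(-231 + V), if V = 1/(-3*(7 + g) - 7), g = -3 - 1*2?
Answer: 1651/27036 ≈ 0.061067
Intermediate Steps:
g = -5 (g = -3 - 2 = -5)
V = -1/13 (V = 1/(-3*(7 - 5) - 7) = 1/(-3*2 - 7) = 1/(-6 - 7) = 1/(-13) = -1/13 ≈ -0.076923)
T = -127/9 (T = -148*1/90 - 187*1/15 = -74/45 - 187/15 = -127/9 ≈ -14.111)
T/(-231 + V) = -127/9/(-231 - 1/13) = -127/9/(-3004/13) = -13/3004*(-127/9) = 1651/27036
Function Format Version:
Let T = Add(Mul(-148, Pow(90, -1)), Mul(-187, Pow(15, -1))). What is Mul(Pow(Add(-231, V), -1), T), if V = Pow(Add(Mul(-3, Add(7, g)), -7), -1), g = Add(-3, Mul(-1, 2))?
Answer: Rational(1651, 27036) ≈ 0.061067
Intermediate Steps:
g = -5 (g = Add(-3, -2) = -5)
V = Rational(-1, 13) (V = Pow(Add(Mul(-3, Add(7, -5)), -7), -1) = Pow(Add(Mul(-3, 2), -7), -1) = Pow(Add(-6, -7), -1) = Pow(-13, -1) = Rational(-1, 13) ≈ -0.076923)
T = Rational(-127, 9) (T = Add(Mul(-148, Rational(1, 90)), Mul(-187, Rational(1, 15))) = Add(Rational(-74, 45), Rational(-187, 15)) = Rational(-127, 9) ≈ -14.111)
Mul(Pow(Add(-231, V), -1), T) = Mul(Pow(Add(-231, Rational(-1, 13)), -1), Rational(-127, 9)) = Mul(Pow(Rational(-3004, 13), -1), Rational(-127, 9)) = Mul(Rational(-13, 3004), Rational(-127, 9)) = Rational(1651, 27036)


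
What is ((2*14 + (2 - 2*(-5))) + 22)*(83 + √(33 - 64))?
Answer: 5146 + 62*I*√31 ≈ 5146.0 + 345.2*I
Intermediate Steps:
((2*14 + (2 - 2*(-5))) + 22)*(83 + √(33 - 64)) = ((28 + (2 + 10)) + 22)*(83 + √(-31)) = ((28 + 12) + 22)*(83 + I*√31) = (40 + 22)*(83 + I*√31) = 62*(83 + I*√31) = 5146 + 62*I*√31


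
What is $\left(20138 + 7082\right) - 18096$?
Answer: $9124$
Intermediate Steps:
$\left(20138 + 7082\right) - 18096 = 27220 - 18096 = 9124$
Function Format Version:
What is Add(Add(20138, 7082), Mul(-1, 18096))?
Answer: 9124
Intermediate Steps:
Add(Add(20138, 7082), Mul(-1, 18096)) = Add(27220, -18096) = 9124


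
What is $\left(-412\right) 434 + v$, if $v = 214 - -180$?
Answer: $-178414$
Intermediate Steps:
$v = 394$ ($v = 214 + 180 = 394$)
$\left(-412\right) 434 + v = \left(-412\right) 434 + 394 = -178808 + 394 = -178414$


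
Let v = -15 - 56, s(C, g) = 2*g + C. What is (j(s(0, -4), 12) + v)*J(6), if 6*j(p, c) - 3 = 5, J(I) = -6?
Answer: 418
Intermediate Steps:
s(C, g) = C + 2*g
v = -71
j(p, c) = 4/3 (j(p, c) = ½ + (⅙)*5 = ½ + ⅚ = 4/3)
(j(s(0, -4), 12) + v)*J(6) = (4/3 - 71)*(-6) = -209/3*(-6) = 418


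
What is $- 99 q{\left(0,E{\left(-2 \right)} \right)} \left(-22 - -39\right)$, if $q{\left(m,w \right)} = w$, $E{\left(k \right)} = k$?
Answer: $3366$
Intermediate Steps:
$- 99 q{\left(0,E{\left(-2 \right)} \right)} \left(-22 - -39\right) = \left(-99\right) \left(-2\right) \left(-22 - -39\right) = 198 \left(-22 + 39\right) = 198 \cdot 17 = 3366$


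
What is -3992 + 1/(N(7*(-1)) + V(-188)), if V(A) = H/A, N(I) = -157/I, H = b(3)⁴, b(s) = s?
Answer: -115563092/28949 ≈ -3992.0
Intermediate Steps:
H = 81 (H = 3⁴ = 81)
V(A) = 81/A
-3992 + 1/(N(7*(-1)) + V(-188)) = -3992 + 1/(-157/(7*(-1)) + 81/(-188)) = -3992 + 1/(-157/(-7) + 81*(-1/188)) = -3992 + 1/(-157*(-⅐) - 81/188) = -3992 + 1/(157/7 - 81/188) = -3992 + 1/(28949/1316) = -3992 + 1316/28949 = -115563092/28949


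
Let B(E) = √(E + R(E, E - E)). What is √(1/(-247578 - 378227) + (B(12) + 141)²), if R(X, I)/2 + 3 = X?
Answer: √(7797782720949970 + 110440195243050*√30)/625805 ≈ 146.48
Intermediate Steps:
R(X, I) = -6 + 2*X
B(E) = √(-6 + 3*E) (B(E) = √(E + (-6 + 2*E)) = √(-6 + 3*E))
√(1/(-247578 - 378227) + (B(12) + 141)²) = √(1/(-247578 - 378227) + (√(-6 + 3*12) + 141)²) = √(1/(-625805) + (√(-6 + 36) + 141)²) = √(-1/625805 + (√30 + 141)²) = √(-1/625805 + (141 + √30)²)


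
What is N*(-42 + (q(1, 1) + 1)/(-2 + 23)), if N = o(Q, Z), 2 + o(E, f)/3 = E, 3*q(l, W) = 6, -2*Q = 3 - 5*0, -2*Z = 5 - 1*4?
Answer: 879/2 ≈ 439.50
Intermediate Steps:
Z = -½ (Z = -(5 - 1*4)/2 = -(5 - 4)/2 = -½*1 = -½ ≈ -0.50000)
Q = -3/2 (Q = -(3 - 5*0)/2 = -(3 + 0)/2 = -½*3 = -3/2 ≈ -1.5000)
q(l, W) = 2 (q(l, W) = (⅓)*6 = 2)
o(E, f) = -6 + 3*E
N = -21/2 (N = -6 + 3*(-3/2) = -6 - 9/2 = -21/2 ≈ -10.500)
N*(-42 + (q(1, 1) + 1)/(-2 + 23)) = -21*(-42 + (2 + 1)/(-2 + 23))/2 = -21*(-42 + 3/21)/2 = -21*(-42 + 3*(1/21))/2 = -21*(-42 + ⅐)/2 = -21/2*(-293/7) = 879/2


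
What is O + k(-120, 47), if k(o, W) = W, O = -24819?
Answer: -24772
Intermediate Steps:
O + k(-120, 47) = -24819 + 47 = -24772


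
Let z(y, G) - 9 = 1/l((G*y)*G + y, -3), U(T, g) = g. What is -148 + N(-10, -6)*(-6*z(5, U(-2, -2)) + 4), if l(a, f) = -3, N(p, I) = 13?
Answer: -772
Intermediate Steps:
z(y, G) = 26/3 (z(y, G) = 9 + 1/(-3) = 9 - 1/3 = 26/3)
-148 + N(-10, -6)*(-6*z(5, U(-2, -2)) + 4) = -148 + 13*(-6*26/3 + 4) = -148 + 13*(-52 + 4) = -148 + 13*(-48) = -148 - 624 = -772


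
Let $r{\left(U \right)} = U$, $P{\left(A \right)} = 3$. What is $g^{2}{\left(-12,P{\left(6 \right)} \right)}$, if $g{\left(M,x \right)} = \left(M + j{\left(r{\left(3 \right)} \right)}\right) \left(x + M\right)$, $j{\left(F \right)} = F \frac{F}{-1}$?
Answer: $35721$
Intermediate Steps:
$j{\left(F \right)} = - F^{2}$ ($j{\left(F \right)} = F F \left(-1\right) = F \left(- F\right) = - F^{2}$)
$g{\left(M,x \right)} = \left(-9 + M\right) \left(M + x\right)$ ($g{\left(M,x \right)} = \left(M - 3^{2}\right) \left(x + M\right) = \left(M - 9\right) \left(M + x\right) = \left(-9 + M\right) \left(M + x\right)$)
$g^{2}{\left(-12,P{\left(6 \right)} \right)} = \left(\left(-12\right)^{2} - -108 - 27 - 36\right)^{2} = \left(144 + 108 - 27 - 36\right)^{2} = 189^{2} = 35721$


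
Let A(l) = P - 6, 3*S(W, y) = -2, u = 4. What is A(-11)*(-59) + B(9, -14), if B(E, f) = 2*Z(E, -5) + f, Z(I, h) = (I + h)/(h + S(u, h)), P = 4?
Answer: 1744/17 ≈ 102.59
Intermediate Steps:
S(W, y) = -⅔ (S(W, y) = (⅓)*(-2) = -⅔)
A(l) = -2 (A(l) = 4 - 6 = -2)
Z(I, h) = (I + h)/(-⅔ + h) (Z(I, h) = (I + h)/(h - ⅔) = (I + h)/(-⅔ + h))
B(E, f) = 30/17 + f - 6*E/17 (B(E, f) = 2*(3*(E - 5)/(-2 + 3*(-5))) + f = 2*(3*(-5 + E)/(-2 - 15)) + f = 2*(3*(-5 + E)/(-17)) + f = 2*(3*(-1/17)*(-5 + E)) + f = 2*(15/17 - 3*E/17) + f = (30/17 - 6*E/17) + f = 30/17 + f - 6*E/17)
A(-11)*(-59) + B(9, -14) = -2*(-59) + (30/17 - 14 - 6/17*9) = 118 + (30/17 - 14 - 54/17) = 118 - 262/17 = 1744/17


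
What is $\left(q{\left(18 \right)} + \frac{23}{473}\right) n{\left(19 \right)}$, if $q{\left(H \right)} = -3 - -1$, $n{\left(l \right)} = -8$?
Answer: $\frac{7384}{473} \approx 15.611$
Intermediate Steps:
$q{\left(H \right)} = -2$ ($q{\left(H \right)} = -3 + 1 = -2$)
$\left(q{\left(18 \right)} + \frac{23}{473}\right) n{\left(19 \right)} = \left(-2 + \frac{23}{473}\right) \left(-8\right) = \left(- \frac{923}{473}\right) \left(-8\right) = \frac{7384}{473}$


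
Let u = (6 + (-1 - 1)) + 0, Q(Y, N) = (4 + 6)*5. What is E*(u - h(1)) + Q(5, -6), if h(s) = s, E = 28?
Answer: 134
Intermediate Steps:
Q(Y, N) = 50 (Q(Y, N) = 10*5 = 50)
u = 4 (u = (6 - 2) + 0 = 4 + 0 = 4)
E*(u - h(1)) + Q(5, -6) = 28*(4 - 1*1) + 50 = 28*(4 - 1) + 50 = 28*3 + 50 = 84 + 50 = 134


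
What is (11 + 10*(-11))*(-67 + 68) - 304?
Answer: -403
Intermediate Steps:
(11 + 10*(-11))*(-67 + 68) - 304 = (11 - 110)*1 - 304 = -99*1 - 304 = -99 - 304 = -403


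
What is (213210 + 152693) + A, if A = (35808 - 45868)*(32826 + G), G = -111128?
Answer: 788084023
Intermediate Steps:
A = 787718120 (A = (35808 - 45868)*(32826 - 111128) = -10060*(-78302) = 787718120)
(213210 + 152693) + A = (213210 + 152693) + 787718120 = 365903 + 787718120 = 788084023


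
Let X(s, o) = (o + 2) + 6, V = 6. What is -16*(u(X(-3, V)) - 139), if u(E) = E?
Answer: 2000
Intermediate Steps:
X(s, o) = 8 + o (X(s, o) = (2 + o) + 6 = 8 + o)
-16*(u(X(-3, V)) - 139) = -16*((8 + 6) - 139) = -16*(14 - 139) = -16*(-125) = 2000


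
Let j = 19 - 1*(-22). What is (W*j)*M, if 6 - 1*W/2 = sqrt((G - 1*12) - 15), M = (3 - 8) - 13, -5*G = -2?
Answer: -8856 + 1476*I*sqrt(665)/5 ≈ -8856.0 + 7612.5*I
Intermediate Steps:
G = 2/5 (G = -1/5*(-2) = 2/5 ≈ 0.40000)
M = -18 (M = -5 - 13 = -18)
j = 41 (j = 19 + 22 = 41)
W = 12 - 2*I*sqrt(665)/5 (W = 12 - 2*sqrt((2/5 - 1*12) - 15) = 12 - 2*sqrt((2/5 - 12) - 15) = 12 - 2*sqrt(-58/5 - 15) = 12 - 2*I*sqrt(665)/5 ≈ 12.0 - 10.315*I)
(W*j)*M = ((12 - 2*I*sqrt(665)/5)*41)*(-18) = (492 - 82*I*sqrt(665)/5)*(-18) = -8856 + 1476*I*sqrt(665)/5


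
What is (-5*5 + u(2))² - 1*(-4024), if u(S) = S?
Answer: 4553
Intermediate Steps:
(-5*5 + u(2))² - 1*(-4024) = (-5*5 + 2)² - 1*(-4024) = (-25 + 2)² + 4024 = (-23)² + 4024 = 529 + 4024 = 4553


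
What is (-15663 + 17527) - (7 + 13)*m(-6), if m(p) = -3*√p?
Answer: 1864 + 60*I*√6 ≈ 1864.0 + 146.97*I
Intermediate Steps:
(-15663 + 17527) - (7 + 13)*m(-6) = (-15663 + 17527) - (7 + 13)*(-3*I*√6) = 1864 - 20*(-3*I*√6) = 1864 - (-60)*I*√6 = 1864 + 60*I*√6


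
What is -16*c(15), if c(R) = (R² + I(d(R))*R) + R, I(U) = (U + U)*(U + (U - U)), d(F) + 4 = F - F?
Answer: -11520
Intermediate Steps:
d(F) = -4 (d(F) = -4 + (F - F) = -4 + 0 = -4)
I(U) = 2*U² (I(U) = (2*U)*(U + 0) = (2*U)*U = 2*U²)
c(R) = R² + 33*R (c(R) = (R² + (2*(-4)²)*R) + R = (R² + (2*16)*R) + R = (R² + 32*R) + R = R² + 33*R)
-16*c(15) = -240*(33 + 15) = -240*48 = -16*720 = -11520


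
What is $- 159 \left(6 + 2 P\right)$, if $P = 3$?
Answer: $-1908$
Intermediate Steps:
$- 159 \left(6 + 2 P\right) = - 159 \left(6 + 2 \cdot 3\right) = - 159 \left(6 + 6\right) = \left(-159\right) 12 = -1908$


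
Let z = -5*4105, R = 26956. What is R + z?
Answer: 6431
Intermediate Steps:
z = -20525
R + z = 26956 - 20525 = 6431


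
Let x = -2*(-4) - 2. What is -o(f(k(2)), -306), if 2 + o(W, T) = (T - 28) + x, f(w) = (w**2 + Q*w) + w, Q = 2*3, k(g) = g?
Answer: 330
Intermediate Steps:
Q = 6
f(w) = w**2 + 7*w (f(w) = (w**2 + 6*w) + w = w**2 + 7*w)
x = 6 (x = 8 - 2 = 6)
o(W, T) = -24 + T (o(W, T) = -2 + ((T - 28) + 6) = -2 + ((-28 + T) + 6) = -2 + (-22 + T) = -24 + T)
-o(f(k(2)), -306) = -(-24 - 306) = -1*(-330) = 330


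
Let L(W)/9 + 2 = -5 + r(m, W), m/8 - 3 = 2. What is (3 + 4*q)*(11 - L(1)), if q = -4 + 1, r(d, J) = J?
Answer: -585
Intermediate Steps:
m = 40 (m = 24 + 8*2 = 24 + 16 = 40)
L(W) = -63 + 9*W (L(W) = -18 + 9*(-5 + W) = -18 + (-45 + 9*W) = -63 + 9*W)
q = -3
(3 + 4*q)*(11 - L(1)) = (3 + 4*(-3))*(11 - (-63 + 9*1)) = (3 - 12)*(11 - (-63 + 9)) = -9*(11 - 1*(-54)) = -9*(11 + 54) = -9*65 = -585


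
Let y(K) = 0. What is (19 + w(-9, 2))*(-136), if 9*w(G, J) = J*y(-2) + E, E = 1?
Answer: -23392/9 ≈ -2599.1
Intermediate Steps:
w(G, J) = ⅑ (w(G, J) = (J*0 + 1)/9 = (0 + 1)/9 = (⅑)*1 = ⅑)
(19 + w(-9, 2))*(-136) = (19 + ⅑)*(-136) = (172/9)*(-136) = -23392/9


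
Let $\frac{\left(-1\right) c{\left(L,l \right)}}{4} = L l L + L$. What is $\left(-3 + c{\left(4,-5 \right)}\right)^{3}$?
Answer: $27270901$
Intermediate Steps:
$c{\left(L,l \right)} = - 4 L - 4 l L^{2}$ ($c{\left(L,l \right)} = - 4 \left(L l L + L\right) = - 4 \left(l L^{2} + L\right) = - 4 \left(L + l L^{2}\right) = - 4 L - 4 l L^{2}$)
$\left(-3 + c{\left(4,-5 \right)}\right)^{3} = \left(-3 - 16 \left(1 + 4 \left(-5\right)\right)\right)^{3} = \left(-3 - 16 \left(1 - 20\right)\right)^{3} = \left(-3 - 16 \left(-19\right)\right)^{3} = \left(-3 + 304\right)^{3} = 301^{3} = 27270901$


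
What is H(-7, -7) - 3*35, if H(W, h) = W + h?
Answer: -119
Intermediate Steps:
H(-7, -7) - 3*35 = (-7 - 7) - 3*35 = -14 - 105 = -119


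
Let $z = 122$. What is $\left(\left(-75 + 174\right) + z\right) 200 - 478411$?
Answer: $-434211$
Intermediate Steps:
$\left(\left(-75 + 174\right) + z\right) 200 - 478411 = \left(\left(-75 + 174\right) + 122\right) 200 - 478411 = \left(99 + 122\right) 200 - 478411 = 221 \cdot 200 - 478411 = 44200 - 478411 = -434211$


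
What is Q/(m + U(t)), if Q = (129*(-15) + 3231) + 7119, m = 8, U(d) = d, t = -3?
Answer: 1683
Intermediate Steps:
Q = 8415 (Q = (-1935 + 3231) + 7119 = 1296 + 7119 = 8415)
Q/(m + U(t)) = 8415/(8 - 3) = 8415/5 = (1/5)*8415 = 1683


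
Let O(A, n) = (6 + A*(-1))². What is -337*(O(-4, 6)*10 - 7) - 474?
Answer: -335115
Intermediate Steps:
O(A, n) = (6 - A)²
-337*(O(-4, 6)*10 - 7) - 474 = -337*((-6 - 4)²*10 - 7) - 474 = -337*((-10)²*10 - 7) - 474 = -337*(100*10 - 7) - 474 = -337*(1000 - 7) - 474 = -337*993 - 474 = -334641 - 474 = -335115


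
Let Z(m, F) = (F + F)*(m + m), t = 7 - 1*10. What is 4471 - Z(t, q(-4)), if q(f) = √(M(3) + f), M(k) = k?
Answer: 4471 + 12*I ≈ 4471.0 + 12.0*I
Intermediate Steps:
t = -3 (t = 7 - 10 = -3)
q(f) = √(3 + f)
Z(m, F) = 4*F*m (Z(m, F) = (2*F)*(2*m) = 4*F*m)
4471 - Z(t, q(-4)) = 4471 - 4*√(3 - 4)*(-3) = 4471 - 4*√(-1)*(-3) = 4471 - 4*I*(-3) = 4471 - (-12)*I = 4471 + 12*I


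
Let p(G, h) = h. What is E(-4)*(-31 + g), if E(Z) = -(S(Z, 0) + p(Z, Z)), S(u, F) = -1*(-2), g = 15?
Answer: -32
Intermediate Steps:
S(u, F) = 2
E(Z) = -2 - Z (E(Z) = -(2 + Z) = -2 - Z)
E(-4)*(-31 + g) = (-2 - 1*(-4))*(-31 + 15) = (-2 + 4)*(-16) = 2*(-16) = -32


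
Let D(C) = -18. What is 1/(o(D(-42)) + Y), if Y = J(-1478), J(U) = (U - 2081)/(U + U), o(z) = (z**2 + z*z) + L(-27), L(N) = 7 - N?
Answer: 2956/2019551 ≈ 0.0014637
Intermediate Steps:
o(z) = 34 + 2*z**2 (o(z) = (z**2 + z*z) + (7 - 1*(-27)) = (z**2 + z**2) + (7 + 27) = 2*z**2 + 34 = 34 + 2*z**2)
J(U) = (-2081 + U)/(2*U) (J(U) = (-2081 + U)/((2*U)) = (-2081 + U)*(1/(2*U)) = (-2081 + U)/(2*U))
Y = 3559/2956 (Y = (1/2)*(-2081 - 1478)/(-1478) = (1/2)*(-1/1478)*(-3559) = 3559/2956 ≈ 1.2040)
1/(o(D(-42)) + Y) = 1/((34 + 2*(-18)**2) + 3559/2956) = 1/((34 + 2*324) + 3559/2956) = 1/((34 + 648) + 3559/2956) = 1/(682 + 3559/2956) = 1/(2019551/2956) = 2956/2019551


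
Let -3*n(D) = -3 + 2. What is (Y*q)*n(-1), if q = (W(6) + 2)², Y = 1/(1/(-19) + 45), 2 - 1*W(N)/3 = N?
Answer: 950/1281 ≈ 0.74161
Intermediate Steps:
W(N) = 6 - 3*N
n(D) = ⅓ (n(D) = -(-3 + 2)/3 = -⅓*(-1) = ⅓)
Y = 19/854 (Y = 1/(-1/19 + 45) = 1/(854/19) = 19/854 ≈ 0.022248)
q = 100 (q = ((6 - 3*6) + 2)² = ((6 - 18) + 2)² = (-12 + 2)² = (-10)² = 100)
(Y*q)*n(-1) = ((19/854)*100)*(⅓) = (950/427)*(⅓) = 950/1281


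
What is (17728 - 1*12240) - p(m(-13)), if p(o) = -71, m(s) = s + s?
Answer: 5559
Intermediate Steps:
m(s) = 2*s
(17728 - 1*12240) - p(m(-13)) = (17728 - 1*12240) - 1*(-71) = (17728 - 12240) + 71 = 5488 + 71 = 5559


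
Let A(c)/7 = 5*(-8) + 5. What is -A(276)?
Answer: 245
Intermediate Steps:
A(c) = -245 (A(c) = 7*(5*(-8) + 5) = 7*(-40 + 5) = 7*(-35) = -245)
-A(276) = -1*(-245) = 245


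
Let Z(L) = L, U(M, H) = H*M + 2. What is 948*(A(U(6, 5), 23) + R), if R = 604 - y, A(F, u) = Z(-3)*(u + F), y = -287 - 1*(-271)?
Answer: 431340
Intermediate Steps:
U(M, H) = 2 + H*M
y = -16 (y = -287 + 271 = -16)
A(F, u) = -3*F - 3*u (A(F, u) = -3*(u + F) = -3*(F + u) = -3*F - 3*u)
R = 620 (R = 604 - 1*(-16) = 604 + 16 = 620)
948*(A(U(6, 5), 23) + R) = 948*((-3*(2 + 5*6) - 3*23) + 620) = 948*((-3*(2 + 30) - 69) + 620) = 948*((-3*32 - 69) + 620) = 948*((-96 - 69) + 620) = 948*(-165 + 620) = 948*455 = 431340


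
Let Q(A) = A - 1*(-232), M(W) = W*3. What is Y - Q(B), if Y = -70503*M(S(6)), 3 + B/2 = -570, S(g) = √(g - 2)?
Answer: -422104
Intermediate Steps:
S(g) = √(-2 + g)
M(W) = 3*W
B = -1146 (B = -6 + 2*(-570) = -6 - 1140 = -1146)
Q(A) = 232 + A (Q(A) = A + 232 = 232 + A)
Y = -423018 (Y = -211509*√(-2 + 6) = -211509*√4 = -211509*2 = -70503*6 = -423018)
Y - Q(B) = -423018 - (232 - 1146) = -423018 - 1*(-914) = -423018 + 914 = -422104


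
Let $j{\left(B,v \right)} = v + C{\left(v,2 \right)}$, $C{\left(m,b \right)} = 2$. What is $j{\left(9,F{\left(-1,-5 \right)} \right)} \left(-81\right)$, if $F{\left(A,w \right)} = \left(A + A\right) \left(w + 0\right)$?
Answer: $-972$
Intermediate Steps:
$F{\left(A,w \right)} = 2 A w$
$j{\left(B,v \right)} = 2 + v$ ($j{\left(B,v \right)} = v + 2 = 2 + v$)
$j{\left(9,F{\left(-1,-5 \right)} \right)} \left(-81\right) = \left(2 + 2 \left(-1\right) \left(-5\right)\right) \left(-81\right) = \left(2 + 10\right) \left(-81\right) = 12 \left(-81\right) = -972$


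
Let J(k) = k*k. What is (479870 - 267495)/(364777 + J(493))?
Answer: 212375/607826 ≈ 0.34940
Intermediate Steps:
J(k) = k²
(479870 - 267495)/(364777 + J(493)) = (479870 - 267495)/(364777 + 493²) = 212375/(364777 + 243049) = 212375/607826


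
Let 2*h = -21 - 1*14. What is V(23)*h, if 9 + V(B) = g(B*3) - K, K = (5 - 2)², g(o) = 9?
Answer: 315/2 ≈ 157.50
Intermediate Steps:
K = 9 (K = 3² = 9)
V(B) = -9 (V(B) = -9 + (9 - 1*9) = -9 + (9 - 9) = -9 + 0 = -9)
h = -35/2 (h = (-21 - 1*14)/2 = (-21 - 14)/2 = (½)*(-35) = -35/2 ≈ -17.500)
V(23)*h = -9*(-35/2) = 315/2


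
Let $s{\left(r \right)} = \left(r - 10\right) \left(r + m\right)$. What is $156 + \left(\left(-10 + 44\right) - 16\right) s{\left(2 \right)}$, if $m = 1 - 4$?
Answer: $300$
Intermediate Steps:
$m = -3$
$s{\left(r \right)} = \left(-10 + r\right) \left(-3 + r\right)$ ($s{\left(r \right)} = \left(r - 10\right) \left(r - 3\right) = \left(-10 + r\right) \left(-3 + r\right)$)
$156 + \left(\left(-10 + 44\right) - 16\right) s{\left(2 \right)} = 156 + \left(\left(-10 + 44\right) - 16\right) \left(30 + 2^{2} - 26\right) = 156 + \left(34 - 16\right) \left(30 + 4 - 26\right) = 156 + 18 \cdot 8 = 156 + 144 = 300$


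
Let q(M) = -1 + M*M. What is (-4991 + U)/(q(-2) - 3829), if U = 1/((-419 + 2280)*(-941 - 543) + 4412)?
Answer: 13761744193/10549475712 ≈ 1.3045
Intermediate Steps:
U = -1/2757312 (U = 1/(1861*(-1484) + 4412) = 1/(-2761724 + 4412) = 1/(-2757312) = -1/2757312 ≈ -3.6267e-7)
q(M) = -1 + M²
(-4991 + U)/(q(-2) - 3829) = (-4991 - 1/2757312)/((-1 + (-2)²) - 3829) = -13761744193/(2757312*((-1 + 4) - 3829)) = -13761744193/(2757312*(3 - 3829)) = -13761744193/2757312/(-3826) = -13761744193/2757312*(-1/3826) = 13761744193/10549475712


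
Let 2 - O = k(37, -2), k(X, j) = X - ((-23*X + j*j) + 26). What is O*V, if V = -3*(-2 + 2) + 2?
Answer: -1712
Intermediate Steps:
V = 2 (V = -3*0 + 2 = 0 + 2 = 2)
k(X, j) = -26 - j² + 24*X (k(X, j) = X - ((-23*X + j²) + 26) = X - ((j² - 23*X) + 26) = X - (26 + j² - 23*X) = X + (-26 - j² + 23*X) = -26 - j² + 24*X)
O = -856 (O = 2 - (-26 - 1*(-2)² + 24*37) = 2 - (-26 - 1*4 + 888) = 2 - (-26 - 4 + 888) = 2 - 1*858 = 2 - 858 = -856)
O*V = -856*2 = -1712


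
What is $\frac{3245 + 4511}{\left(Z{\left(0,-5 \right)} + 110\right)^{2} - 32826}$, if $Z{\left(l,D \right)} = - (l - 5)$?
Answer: $- \frac{7756}{19601} \approx -0.39569$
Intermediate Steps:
$Z{\left(l,D \right)} = 5 - l$ ($Z{\left(l,D \right)} = - (-5 + l) = 5 - l$)
$\frac{3245 + 4511}{\left(Z{\left(0,-5 \right)} + 110\right)^{2} - 32826} = \frac{3245 + 4511}{\left(\left(5 - 0\right) + 110\right)^{2} - 32826} = \frac{7756}{\left(\left(5 + 0\right) + 110\right)^{2} - 32826} = \frac{7756}{\left(5 + 110\right)^{2} - 32826} = \frac{7756}{115^{2} - 32826} = \frac{7756}{13225 - 32826} = \frac{7756}{-19601} = 7756 \left(- \frac{1}{19601}\right) = - \frac{7756}{19601}$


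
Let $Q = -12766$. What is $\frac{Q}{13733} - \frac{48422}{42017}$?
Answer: $- \frac{1201368348}{577019461} \approx -2.082$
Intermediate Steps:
$\frac{Q}{13733} - \frac{48422}{42017} = - \frac{12766}{13733} - \frac{48422}{42017} = - \frac{1201368348}{577019461}$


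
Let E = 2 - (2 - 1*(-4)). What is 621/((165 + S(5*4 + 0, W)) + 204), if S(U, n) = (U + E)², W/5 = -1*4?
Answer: 621/625 ≈ 0.99360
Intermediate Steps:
E = -4 (E = 2 - (2 + 4) = 2 - 1*6 = 2 - 6 = -4)
W = -20 (W = 5*(-1*4) = 5*(-4) = -20)
S(U, n) = (-4 + U)² (S(U, n) = (U - 4)² = (-4 + U)²)
621/((165 + S(5*4 + 0, W)) + 204) = 621/((165 + (-4 + (5*4 + 0))²) + 204) = 621/((165 + (-4 + (20 + 0))²) + 204) = 621/((165 + (-4 + 20)²) + 204) = 621/((165 + 16²) + 204) = 621/((165 + 256) + 204) = 621/(421 + 204) = 621/625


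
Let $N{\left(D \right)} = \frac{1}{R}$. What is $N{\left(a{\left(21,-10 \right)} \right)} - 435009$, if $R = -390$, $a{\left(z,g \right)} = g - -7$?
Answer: $- \frac{169653511}{390} \approx -4.3501 \cdot 10^{5}$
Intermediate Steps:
$a{\left(z,g \right)} = 7 + g$ ($a{\left(z,g \right)} = g + 7 = 7 + g$)
$N{\left(D \right)} = - \frac{1}{390}$ ($N{\left(D \right)} = \frac{1}{-390} = - \frac{1}{390}$)
$N{\left(a{\left(21,-10 \right)} \right)} - 435009 = - \frac{1}{390} - 435009 = - \frac{169653511}{390}$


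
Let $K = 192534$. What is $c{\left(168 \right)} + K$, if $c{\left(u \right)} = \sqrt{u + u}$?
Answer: $192534 + 4 \sqrt{21} \approx 1.9255 \cdot 10^{5}$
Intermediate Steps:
$c{\left(u \right)} = \sqrt{2} \sqrt{u}$ ($c{\left(u \right)} = \sqrt{2 u} = \sqrt{2} \sqrt{u}$)
$c{\left(168 \right)} + K = \sqrt{2} \sqrt{168} + 192534 = \sqrt{2} \cdot 2 \sqrt{42} + 192534 = 4 \sqrt{21} + 192534 = 192534 + 4 \sqrt{21}$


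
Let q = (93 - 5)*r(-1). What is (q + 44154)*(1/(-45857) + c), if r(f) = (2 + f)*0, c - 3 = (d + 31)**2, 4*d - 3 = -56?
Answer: 5152026855789/366856 ≈ 1.4044e+7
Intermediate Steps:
d = -53/4 (d = 3/4 + (1/4)*(-56) = 3/4 - 14 = -53/4 ≈ -13.250)
c = 5089/16 (c = 3 + (-53/4 + 31)**2 = 3 + (71/4)**2 = 3 + 5041/16 = 5089/16 ≈ 318.06)
r(f) = 0
q = 0 (q = (93 - 5)*0 = 88*0 = 0)
(q + 44154)*(1/(-45857) + c) = (0 + 44154)*(1/(-45857) + 5089/16) = 44154*(-1/45857 + 5089/16) = 44154*(233366257/733712) = 5152026855789/366856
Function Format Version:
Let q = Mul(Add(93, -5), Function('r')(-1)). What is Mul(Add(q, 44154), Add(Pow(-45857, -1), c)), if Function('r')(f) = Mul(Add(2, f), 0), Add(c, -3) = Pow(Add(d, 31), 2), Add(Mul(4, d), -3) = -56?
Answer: Rational(5152026855789, 366856) ≈ 1.4044e+7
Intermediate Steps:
d = Rational(-53, 4) (d = Add(Rational(3, 4), Mul(Rational(1, 4), -56)) = Add(Rational(3, 4), -14) = Rational(-53, 4) ≈ -13.250)
c = Rational(5089, 16) (c = Add(3, Pow(Add(Rational(-53, 4), 31), 2)) = Add(3, Pow(Rational(71, 4), 2)) = Add(3, Rational(5041, 16)) = Rational(5089, 16) ≈ 318.06)
Function('r')(f) = 0
q = 0 (q = Mul(Add(93, -5), 0) = Mul(88, 0) = 0)
Mul(Add(q, 44154), Add(Pow(-45857, -1), c)) = Mul(Add(0, 44154), Add(Pow(-45857, -1), Rational(5089, 16))) = Mul(44154, Add(Rational(-1, 45857), Rational(5089, 16))) = Mul(44154, Rational(233366257, 733712)) = Rational(5152026855789, 366856)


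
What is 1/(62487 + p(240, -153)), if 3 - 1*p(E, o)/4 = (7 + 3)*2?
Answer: 1/62419 ≈ 1.6021e-5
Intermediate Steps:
p(E, o) = -68 (p(E, o) = 12 - 4*(7 + 3)*2 = 12 - 40*2 = 12 - 4*20 = 12 - 80 = -68)
1/(62487 + p(240, -153)) = 1/(62487 - 68) = 1/62419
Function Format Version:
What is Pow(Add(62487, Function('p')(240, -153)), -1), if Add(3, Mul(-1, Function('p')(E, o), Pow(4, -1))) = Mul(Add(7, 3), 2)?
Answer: Rational(1, 62419) ≈ 1.6021e-5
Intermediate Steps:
Function('p')(E, o) = -68 (Function('p')(E, o) = Add(12, Mul(-4, Mul(Add(7, 3), 2))) = Add(12, Mul(-4, Mul(10, 2))) = Add(12, Mul(-4, 20)) = Add(12, -80) = -68)
Pow(Add(62487, Function('p')(240, -153)), -1) = Pow(Add(62487, -68), -1) = Pow(62419, -1) = Rational(1, 62419)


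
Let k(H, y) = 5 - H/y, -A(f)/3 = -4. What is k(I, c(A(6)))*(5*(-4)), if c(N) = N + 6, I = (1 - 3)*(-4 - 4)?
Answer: -740/9 ≈ -82.222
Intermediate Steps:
A(f) = 12 (A(f) = -3*(-4) = 12)
I = 16 (I = -2*(-8) = 16)
c(N) = 6 + N
k(H, y) = 5 - H/y
k(I, c(A(6)))*(5*(-4)) = (5 - 1*16/(6 + 12))*(5*(-4)) = (5 - 1*16/18)*(-20) = (5 - 1*16*1/18)*(-20) = (5 - 8/9)*(-20) = (37/9)*(-20) = -740/9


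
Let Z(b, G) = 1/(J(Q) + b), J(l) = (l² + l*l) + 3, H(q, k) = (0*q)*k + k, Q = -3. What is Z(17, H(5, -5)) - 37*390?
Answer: -548339/38 ≈ -14430.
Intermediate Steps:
H(q, k) = k (H(q, k) = 0*k + k = 0 + k = k)
J(l) = 3 + 2*l² (J(l) = (l² + l²) + 3 = 2*l² + 3 = 3 + 2*l²)
Z(b, G) = 1/(21 + b) (Z(b, G) = 1/((3 + 2*(-3)²) + b) = 1/((3 + 2*9) + b) = 1/((3 + 18) + b) = 1/(21 + b))
Z(17, H(5, -5)) - 37*390 = 1/(21 + 17) - 37*390 = 1/38 - 14430 = -548339/38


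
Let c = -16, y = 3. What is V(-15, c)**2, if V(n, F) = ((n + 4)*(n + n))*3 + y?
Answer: 986049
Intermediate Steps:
V(n, F) = 3 + 6*n*(4 + n) (V(n, F) = ((n + 4)*(n + n))*3 + 3 = ((4 + n)*(2*n))*3 + 3 = (2*n*(4 + n))*3 + 3 = 6*n*(4 + n) + 3 = 3 + 6*n*(4 + n))
V(-15, c)**2 = (3 + 6*(-15)**2 + 24*(-15))**2 = (3 + 6*225 - 360)**2 = (3 + 1350 - 360)**2 = 993**2 = 986049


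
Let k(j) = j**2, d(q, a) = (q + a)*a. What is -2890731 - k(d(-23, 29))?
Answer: -2921007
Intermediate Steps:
d(q, a) = a*(a + q) (d(q, a) = (a + q)*a = a*(a + q))
-2890731 - k(d(-23, 29)) = -2890731 - (29*(29 - 23))**2 = -2890731 - (29*6)**2 = -2890731 - 1*174**2 = -2890731 - 1*30276 = -2890731 - 30276 = -2921007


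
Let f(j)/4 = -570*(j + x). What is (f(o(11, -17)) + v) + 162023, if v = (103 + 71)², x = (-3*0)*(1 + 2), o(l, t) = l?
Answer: 167219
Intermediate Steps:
x = 0 (x = 0*3 = 0)
f(j) = -2280*j (f(j) = 4*(-570*(j + 0)) = 4*(-570*j) = -2280*j)
v = 30276 (v = 174² = 30276)
(f(o(11, -17)) + v) + 162023 = (-2280*11 + 30276) + 162023 = (-25080 + 30276) + 162023 = 5196 + 162023 = 167219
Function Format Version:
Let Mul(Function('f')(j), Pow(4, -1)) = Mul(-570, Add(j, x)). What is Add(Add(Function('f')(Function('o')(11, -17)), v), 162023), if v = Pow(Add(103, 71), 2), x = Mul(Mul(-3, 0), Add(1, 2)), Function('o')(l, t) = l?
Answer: 167219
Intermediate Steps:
x = 0 (x = Mul(0, 3) = 0)
Function('f')(j) = Mul(-2280, j) (Function('f')(j) = Mul(4, Mul(-570, Add(j, 0))) = Mul(4, Mul(-570, j)) = Mul(-2280, j))
v = 30276 (v = Pow(174, 2) = 30276)
Add(Add(Function('f')(Function('o')(11, -17)), v), 162023) = Add(Add(Mul(-2280, 11), 30276), 162023) = Add(Add(-25080, 30276), 162023) = Add(5196, 162023) = 167219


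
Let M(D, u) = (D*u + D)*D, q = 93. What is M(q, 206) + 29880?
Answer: 1820223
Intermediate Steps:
M(D, u) = D*(D + D*u) (M(D, u) = (D + D*u)*D = D*(D + D*u))
M(q, 206) + 29880 = 93**2*(1 + 206) + 29880 = 8649*207 + 29880 = 1790343 + 29880 = 1820223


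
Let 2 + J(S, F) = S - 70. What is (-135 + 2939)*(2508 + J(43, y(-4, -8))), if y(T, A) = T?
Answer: 6951116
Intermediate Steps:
J(S, F) = -72 + S (J(S, F) = -2 + (S - 70) = -2 + (-70 + S) = -72 + S)
(-135 + 2939)*(2508 + J(43, y(-4, -8))) = (-135 + 2939)*(2508 + (-72 + 43)) = 2804*(2508 - 29) = 2804*2479 = 6951116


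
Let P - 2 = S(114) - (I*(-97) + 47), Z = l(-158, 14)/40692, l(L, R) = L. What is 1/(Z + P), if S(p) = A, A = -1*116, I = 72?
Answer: 20346/138820679 ≈ 0.00014656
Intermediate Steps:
A = -116
S(p) = -116
Z = -79/20346 (Z = -158/40692 = -158*1/40692 = -79/20346 ≈ -0.0038828)
P = 6823 (P = 2 + (-116 - (72*(-97) + 47)) = 2 + (-116 - (-6984 + 47)) = 2 + (-116 - 1*(-6937)) = 2 + (-116 + 6937) = 2 + 6821 = 6823)
1/(Z + P) = 1/(-79/20346 + 6823) = 1/(138820679/20346) = 20346/138820679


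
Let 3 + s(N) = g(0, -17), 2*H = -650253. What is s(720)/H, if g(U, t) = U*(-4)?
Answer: 2/216751 ≈ 9.2272e-6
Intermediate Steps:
g(U, t) = -4*U
H = -650253/2 (H = (1/2)*(-650253) = -650253/2 ≈ -3.2513e+5)
s(N) = -3 (s(N) = -3 - 4*0 = -3 + 0 = -3)
s(720)/H = -3/(-650253/2) = -3*(-2/650253) = 2/216751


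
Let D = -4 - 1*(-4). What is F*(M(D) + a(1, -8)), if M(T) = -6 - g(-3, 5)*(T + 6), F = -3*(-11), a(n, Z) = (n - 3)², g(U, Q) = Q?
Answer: -1056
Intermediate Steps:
a(n, Z) = (-3 + n)²
F = 33
D = 0 (D = -4 + 4 = 0)
M(T) = -36 - 5*T (M(T) = -6 - 5*(T + 6) = -6 - 5*(6 + T) = -6 - (30 + 5*T) = -6 + (-30 - 5*T) = -36 - 5*T)
F*(M(D) + a(1, -8)) = 33*((-36 - 5*0) + (-3 + 1)²) = 33*((-36 + 0) + (-2)²) = 33*(-36 + 4) = 33*(-32) = -1056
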